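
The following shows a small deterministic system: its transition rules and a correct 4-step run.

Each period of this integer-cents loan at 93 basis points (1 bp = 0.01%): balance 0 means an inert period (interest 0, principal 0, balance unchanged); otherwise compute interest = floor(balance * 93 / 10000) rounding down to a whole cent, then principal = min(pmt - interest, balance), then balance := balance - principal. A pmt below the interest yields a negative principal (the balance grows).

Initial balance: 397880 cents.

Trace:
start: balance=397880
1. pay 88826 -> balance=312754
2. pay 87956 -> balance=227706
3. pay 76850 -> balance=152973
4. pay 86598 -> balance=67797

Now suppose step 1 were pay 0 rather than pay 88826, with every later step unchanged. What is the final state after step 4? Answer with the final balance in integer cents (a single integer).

159125

(re-executing from step 1 with the substitution; state before step 1: balance=397880)
1. pay 0 -> balance=401580
2. pay 87956 -> balance=317358
3. pay 76850 -> balance=243459
4. pay 86598 -> balance=159125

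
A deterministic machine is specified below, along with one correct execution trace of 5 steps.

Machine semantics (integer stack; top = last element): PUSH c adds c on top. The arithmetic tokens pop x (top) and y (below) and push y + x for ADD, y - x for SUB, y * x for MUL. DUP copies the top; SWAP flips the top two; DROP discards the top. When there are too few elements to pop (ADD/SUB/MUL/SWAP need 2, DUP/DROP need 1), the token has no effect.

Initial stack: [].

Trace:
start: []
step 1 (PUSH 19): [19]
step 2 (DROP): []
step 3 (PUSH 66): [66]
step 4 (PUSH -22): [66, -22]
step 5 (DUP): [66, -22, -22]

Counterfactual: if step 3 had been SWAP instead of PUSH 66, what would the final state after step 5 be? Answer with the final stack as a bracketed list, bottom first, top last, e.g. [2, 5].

[-22, -22]

(re-executing from step 3 with the substitution; state before step 3: [])
step 3 (SWAP): []
step 4 (PUSH -22): [-22]
step 5 (DUP): [-22, -22]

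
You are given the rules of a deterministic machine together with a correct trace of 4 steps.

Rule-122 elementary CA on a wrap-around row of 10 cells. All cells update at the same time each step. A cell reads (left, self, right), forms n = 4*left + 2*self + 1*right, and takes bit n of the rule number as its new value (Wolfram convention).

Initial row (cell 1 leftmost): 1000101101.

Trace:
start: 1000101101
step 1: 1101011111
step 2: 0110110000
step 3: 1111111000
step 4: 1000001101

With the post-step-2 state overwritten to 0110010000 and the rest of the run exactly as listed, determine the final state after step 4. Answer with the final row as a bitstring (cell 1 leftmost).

1000110101

state after step 2 := 0110010000
step 3: 1111101000
step 4: 1000110101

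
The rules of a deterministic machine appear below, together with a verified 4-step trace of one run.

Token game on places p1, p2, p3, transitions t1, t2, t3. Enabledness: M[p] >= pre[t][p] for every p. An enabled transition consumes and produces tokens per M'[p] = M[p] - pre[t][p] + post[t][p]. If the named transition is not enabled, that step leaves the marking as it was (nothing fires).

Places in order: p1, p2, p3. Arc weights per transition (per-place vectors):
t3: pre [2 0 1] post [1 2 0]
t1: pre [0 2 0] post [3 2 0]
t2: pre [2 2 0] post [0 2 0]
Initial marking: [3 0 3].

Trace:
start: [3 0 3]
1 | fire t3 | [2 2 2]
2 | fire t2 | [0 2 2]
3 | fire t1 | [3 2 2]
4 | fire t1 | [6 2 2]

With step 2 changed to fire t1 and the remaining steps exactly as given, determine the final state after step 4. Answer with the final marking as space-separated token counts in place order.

11 2 2

(re-executing from step 2 with the substitution; state before step 2: [2 2 2])
2 | fire t1 | [5 2 2]
3 | fire t1 | [8 2 2]
4 | fire t1 | [11 2 2]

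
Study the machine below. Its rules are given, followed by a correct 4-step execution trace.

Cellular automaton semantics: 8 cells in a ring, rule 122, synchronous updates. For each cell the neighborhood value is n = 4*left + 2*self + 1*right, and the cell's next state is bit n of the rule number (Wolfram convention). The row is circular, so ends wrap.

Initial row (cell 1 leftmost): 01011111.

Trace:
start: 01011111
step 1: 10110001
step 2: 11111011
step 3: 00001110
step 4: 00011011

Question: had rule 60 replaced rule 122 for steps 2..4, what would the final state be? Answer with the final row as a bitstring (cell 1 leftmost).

(re-executing steps 2..4 under rule 60; state before step 2: 10110001)
step 2: 01101001
step 3: 11011101
step 4: 00110011

00110011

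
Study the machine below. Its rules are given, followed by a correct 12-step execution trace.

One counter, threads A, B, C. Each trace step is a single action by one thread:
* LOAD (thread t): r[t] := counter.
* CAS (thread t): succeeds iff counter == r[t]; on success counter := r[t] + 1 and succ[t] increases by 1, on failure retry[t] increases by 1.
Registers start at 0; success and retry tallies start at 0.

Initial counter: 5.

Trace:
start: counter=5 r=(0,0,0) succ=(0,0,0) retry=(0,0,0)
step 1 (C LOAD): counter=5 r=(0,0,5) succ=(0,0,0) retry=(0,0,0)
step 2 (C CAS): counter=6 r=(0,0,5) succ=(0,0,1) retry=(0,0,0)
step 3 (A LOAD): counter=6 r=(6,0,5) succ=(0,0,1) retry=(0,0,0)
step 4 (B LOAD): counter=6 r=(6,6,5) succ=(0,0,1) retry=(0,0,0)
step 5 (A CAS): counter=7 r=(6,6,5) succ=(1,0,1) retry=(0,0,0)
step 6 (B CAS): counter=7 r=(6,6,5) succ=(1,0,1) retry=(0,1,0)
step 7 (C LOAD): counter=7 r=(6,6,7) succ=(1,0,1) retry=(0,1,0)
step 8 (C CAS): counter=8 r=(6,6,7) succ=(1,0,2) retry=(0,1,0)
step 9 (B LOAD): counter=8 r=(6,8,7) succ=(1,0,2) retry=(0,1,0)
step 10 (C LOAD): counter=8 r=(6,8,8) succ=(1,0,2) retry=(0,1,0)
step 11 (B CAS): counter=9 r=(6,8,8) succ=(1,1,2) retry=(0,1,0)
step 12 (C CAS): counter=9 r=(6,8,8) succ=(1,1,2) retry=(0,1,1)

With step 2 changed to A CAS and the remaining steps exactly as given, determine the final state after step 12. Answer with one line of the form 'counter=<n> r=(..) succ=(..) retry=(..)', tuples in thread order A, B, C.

counter=8 r=(5,7,7) succ=(1,1,1) retry=(1,1,1)

(re-executing from step 2 with the substitution; state before step 2: counter=5 r=(0,0,5) succ=(0,0,0) retry=(0,0,0))
step 2 (A CAS): counter=5 r=(0,0,5) succ=(0,0,0) retry=(1,0,0)
step 3 (A LOAD): counter=5 r=(5,0,5) succ=(0,0,0) retry=(1,0,0)
step 4 (B LOAD): counter=5 r=(5,5,5) succ=(0,0,0) retry=(1,0,0)
step 5 (A CAS): counter=6 r=(5,5,5) succ=(1,0,0) retry=(1,0,0)
step 6 (B CAS): counter=6 r=(5,5,5) succ=(1,0,0) retry=(1,1,0)
step 7 (C LOAD): counter=6 r=(5,5,6) succ=(1,0,0) retry=(1,1,0)
step 8 (C CAS): counter=7 r=(5,5,6) succ=(1,0,1) retry=(1,1,0)
step 9 (B LOAD): counter=7 r=(5,7,6) succ=(1,0,1) retry=(1,1,0)
step 10 (C LOAD): counter=7 r=(5,7,7) succ=(1,0,1) retry=(1,1,0)
step 11 (B CAS): counter=8 r=(5,7,7) succ=(1,1,1) retry=(1,1,0)
step 12 (C CAS): counter=8 r=(5,7,7) succ=(1,1,1) retry=(1,1,1)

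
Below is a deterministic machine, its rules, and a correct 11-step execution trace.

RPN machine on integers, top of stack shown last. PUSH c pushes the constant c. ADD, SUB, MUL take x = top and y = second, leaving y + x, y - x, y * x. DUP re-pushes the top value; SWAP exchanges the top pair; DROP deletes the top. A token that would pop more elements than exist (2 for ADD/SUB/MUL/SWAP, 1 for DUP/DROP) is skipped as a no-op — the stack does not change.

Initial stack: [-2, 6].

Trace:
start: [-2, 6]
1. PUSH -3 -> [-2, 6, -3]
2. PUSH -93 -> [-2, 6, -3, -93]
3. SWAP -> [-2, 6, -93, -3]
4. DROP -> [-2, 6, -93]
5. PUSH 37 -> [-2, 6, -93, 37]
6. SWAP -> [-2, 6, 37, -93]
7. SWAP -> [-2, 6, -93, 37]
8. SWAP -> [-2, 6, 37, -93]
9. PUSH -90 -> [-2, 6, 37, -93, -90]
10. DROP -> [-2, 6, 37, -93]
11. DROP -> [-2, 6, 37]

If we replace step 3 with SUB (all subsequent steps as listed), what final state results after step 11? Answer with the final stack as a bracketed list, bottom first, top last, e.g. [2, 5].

[-2, 37]

(re-executing from step 3 with the substitution; state before step 3: [-2, 6, -3, -93])
3. SUB -> [-2, 6, 90]
4. DROP -> [-2, 6]
5. PUSH 37 -> [-2, 6, 37]
6. SWAP -> [-2, 37, 6]
7. SWAP -> [-2, 6, 37]
8. SWAP -> [-2, 37, 6]
9. PUSH -90 -> [-2, 37, 6, -90]
10. DROP -> [-2, 37, 6]
11. DROP -> [-2, 37]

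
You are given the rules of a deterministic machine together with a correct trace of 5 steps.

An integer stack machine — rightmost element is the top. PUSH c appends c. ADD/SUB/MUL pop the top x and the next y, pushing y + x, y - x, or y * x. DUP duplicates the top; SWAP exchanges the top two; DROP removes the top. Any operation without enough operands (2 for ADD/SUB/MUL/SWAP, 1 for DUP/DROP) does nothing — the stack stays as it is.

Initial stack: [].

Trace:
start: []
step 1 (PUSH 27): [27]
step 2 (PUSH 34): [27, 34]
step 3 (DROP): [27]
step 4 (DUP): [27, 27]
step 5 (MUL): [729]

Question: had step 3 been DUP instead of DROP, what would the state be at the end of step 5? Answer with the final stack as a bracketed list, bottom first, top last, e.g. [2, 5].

(re-executing from step 3 with the substitution; state before step 3: [27, 34])
step 3 (DUP): [27, 34, 34]
step 4 (DUP): [27, 34, 34, 34]
step 5 (MUL): [27, 34, 1156]

[27, 34, 1156]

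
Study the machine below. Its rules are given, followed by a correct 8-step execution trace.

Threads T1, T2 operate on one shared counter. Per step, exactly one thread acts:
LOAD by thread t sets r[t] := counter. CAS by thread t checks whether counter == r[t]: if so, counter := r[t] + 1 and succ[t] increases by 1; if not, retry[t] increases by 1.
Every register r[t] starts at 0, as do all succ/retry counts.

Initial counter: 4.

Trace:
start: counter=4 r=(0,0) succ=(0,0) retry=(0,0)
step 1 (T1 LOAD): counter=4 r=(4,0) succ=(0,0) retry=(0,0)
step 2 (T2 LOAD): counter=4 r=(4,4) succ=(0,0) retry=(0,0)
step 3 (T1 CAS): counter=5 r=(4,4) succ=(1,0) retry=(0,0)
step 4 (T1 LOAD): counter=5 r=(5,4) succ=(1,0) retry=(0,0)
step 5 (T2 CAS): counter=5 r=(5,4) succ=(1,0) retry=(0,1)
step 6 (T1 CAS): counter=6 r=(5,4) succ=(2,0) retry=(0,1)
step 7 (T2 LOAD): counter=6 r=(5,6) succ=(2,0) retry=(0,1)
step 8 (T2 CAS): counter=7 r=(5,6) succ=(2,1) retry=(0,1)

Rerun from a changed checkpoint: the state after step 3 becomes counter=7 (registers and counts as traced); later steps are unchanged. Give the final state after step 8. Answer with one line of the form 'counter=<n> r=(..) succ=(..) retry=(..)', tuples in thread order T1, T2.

counter=9 r=(7,8) succ=(2,1) retry=(0,1)

state after step 3 := counter=7 r=(4,4) succ=(1,0) retry=(0,0)
step 4 (T1 LOAD): counter=7 r=(7,4) succ=(1,0) retry=(0,0)
step 5 (T2 CAS): counter=7 r=(7,4) succ=(1,0) retry=(0,1)
step 6 (T1 CAS): counter=8 r=(7,4) succ=(2,0) retry=(0,1)
step 7 (T2 LOAD): counter=8 r=(7,8) succ=(2,0) retry=(0,1)
step 8 (T2 CAS): counter=9 r=(7,8) succ=(2,1) retry=(0,1)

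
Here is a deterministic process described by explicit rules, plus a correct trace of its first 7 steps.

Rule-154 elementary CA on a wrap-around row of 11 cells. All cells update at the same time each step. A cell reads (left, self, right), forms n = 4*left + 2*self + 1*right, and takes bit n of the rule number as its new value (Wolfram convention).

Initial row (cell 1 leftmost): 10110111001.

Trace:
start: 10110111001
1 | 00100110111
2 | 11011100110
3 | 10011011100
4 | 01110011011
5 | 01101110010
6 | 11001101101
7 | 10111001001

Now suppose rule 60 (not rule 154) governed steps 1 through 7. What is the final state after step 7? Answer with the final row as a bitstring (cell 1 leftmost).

11110100111

(re-executing steps 1..7 under rule 60; state before step 1: 10110111001)
1 | 01101100101
2 | 11011010111
3 | 00110111100
4 | 00101100010
5 | 00111010011
6 | 10100111010
7 | 11110100111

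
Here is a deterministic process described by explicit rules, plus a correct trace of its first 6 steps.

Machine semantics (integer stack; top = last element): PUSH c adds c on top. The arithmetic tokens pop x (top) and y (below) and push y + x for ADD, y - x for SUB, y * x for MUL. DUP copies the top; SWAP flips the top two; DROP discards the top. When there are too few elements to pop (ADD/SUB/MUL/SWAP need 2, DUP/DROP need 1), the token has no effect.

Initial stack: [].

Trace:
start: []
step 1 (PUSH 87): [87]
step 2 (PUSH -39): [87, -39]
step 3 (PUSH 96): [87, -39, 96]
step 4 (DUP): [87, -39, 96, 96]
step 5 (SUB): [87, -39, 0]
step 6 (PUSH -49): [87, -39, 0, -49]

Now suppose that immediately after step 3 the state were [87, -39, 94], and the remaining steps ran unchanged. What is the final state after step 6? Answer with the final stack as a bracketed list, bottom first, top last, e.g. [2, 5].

state after step 3 := [87, -39, 94]
step 4 (DUP): [87, -39, 94, 94]
step 5 (SUB): [87, -39, 0]
step 6 (PUSH -49): [87, -39, 0, -49]

[87, -39, 0, -49]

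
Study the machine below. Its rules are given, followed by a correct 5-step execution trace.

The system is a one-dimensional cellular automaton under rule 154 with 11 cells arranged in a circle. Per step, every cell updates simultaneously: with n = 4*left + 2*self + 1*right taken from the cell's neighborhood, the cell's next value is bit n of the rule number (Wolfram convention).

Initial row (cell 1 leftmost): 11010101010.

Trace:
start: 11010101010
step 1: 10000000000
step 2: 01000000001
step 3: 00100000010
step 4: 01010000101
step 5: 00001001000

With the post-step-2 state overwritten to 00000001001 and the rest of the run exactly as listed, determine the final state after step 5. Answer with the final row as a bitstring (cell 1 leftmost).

state after step 2 := 00000001001
step 3: 10000010110
step 4: 01000100100
step 5: 10101011010

10101011010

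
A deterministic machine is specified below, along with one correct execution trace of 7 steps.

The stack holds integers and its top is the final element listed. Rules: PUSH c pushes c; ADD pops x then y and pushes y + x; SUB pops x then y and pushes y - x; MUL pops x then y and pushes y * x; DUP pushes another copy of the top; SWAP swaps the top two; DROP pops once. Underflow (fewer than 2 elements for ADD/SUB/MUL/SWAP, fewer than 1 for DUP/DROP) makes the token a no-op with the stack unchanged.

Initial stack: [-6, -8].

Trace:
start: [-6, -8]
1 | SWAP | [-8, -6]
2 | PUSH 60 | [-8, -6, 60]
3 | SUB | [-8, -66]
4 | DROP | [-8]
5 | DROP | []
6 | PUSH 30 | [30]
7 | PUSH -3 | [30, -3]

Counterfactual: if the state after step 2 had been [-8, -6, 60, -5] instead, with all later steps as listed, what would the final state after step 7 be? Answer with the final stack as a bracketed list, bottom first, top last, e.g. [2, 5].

state after step 2 := [-8, -6, 60, -5]
3 | SUB | [-8, -6, 65]
4 | DROP | [-8, -6]
5 | DROP | [-8]
6 | PUSH 30 | [-8, 30]
7 | PUSH -3 | [-8, 30, -3]

[-8, 30, -3]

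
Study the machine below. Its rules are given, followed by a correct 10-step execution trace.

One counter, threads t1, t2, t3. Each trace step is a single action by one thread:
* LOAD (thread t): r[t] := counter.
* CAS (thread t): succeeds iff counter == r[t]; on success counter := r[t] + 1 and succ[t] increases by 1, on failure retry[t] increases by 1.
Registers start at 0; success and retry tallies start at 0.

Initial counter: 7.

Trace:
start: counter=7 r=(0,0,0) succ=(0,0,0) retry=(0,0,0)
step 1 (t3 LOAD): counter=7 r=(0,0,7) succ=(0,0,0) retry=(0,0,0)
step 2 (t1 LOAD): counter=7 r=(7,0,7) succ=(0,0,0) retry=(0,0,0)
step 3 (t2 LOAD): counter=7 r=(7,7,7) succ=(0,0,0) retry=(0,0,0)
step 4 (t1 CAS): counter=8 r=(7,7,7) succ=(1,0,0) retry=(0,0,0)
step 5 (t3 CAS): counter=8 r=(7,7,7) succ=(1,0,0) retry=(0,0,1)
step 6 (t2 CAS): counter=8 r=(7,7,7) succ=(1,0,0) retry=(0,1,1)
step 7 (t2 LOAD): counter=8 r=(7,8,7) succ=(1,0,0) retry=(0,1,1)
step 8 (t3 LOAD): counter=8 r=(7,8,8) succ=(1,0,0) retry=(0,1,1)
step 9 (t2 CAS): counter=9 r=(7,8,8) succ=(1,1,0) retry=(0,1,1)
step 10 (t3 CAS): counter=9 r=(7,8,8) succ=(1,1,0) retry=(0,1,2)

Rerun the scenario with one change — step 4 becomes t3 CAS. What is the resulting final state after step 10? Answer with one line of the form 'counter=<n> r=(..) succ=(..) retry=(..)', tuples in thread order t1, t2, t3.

counter=9 r=(7,8,8) succ=(0,1,1) retry=(0,1,2)

(re-executing from step 4 with the substitution; state before step 4: counter=7 r=(7,7,7) succ=(0,0,0) retry=(0,0,0))
step 4 (t3 CAS): counter=8 r=(7,7,7) succ=(0,0,1) retry=(0,0,0)
step 5 (t3 CAS): counter=8 r=(7,7,7) succ=(0,0,1) retry=(0,0,1)
step 6 (t2 CAS): counter=8 r=(7,7,7) succ=(0,0,1) retry=(0,1,1)
step 7 (t2 LOAD): counter=8 r=(7,8,7) succ=(0,0,1) retry=(0,1,1)
step 8 (t3 LOAD): counter=8 r=(7,8,8) succ=(0,0,1) retry=(0,1,1)
step 9 (t2 CAS): counter=9 r=(7,8,8) succ=(0,1,1) retry=(0,1,1)
step 10 (t3 CAS): counter=9 r=(7,8,8) succ=(0,1,1) retry=(0,1,2)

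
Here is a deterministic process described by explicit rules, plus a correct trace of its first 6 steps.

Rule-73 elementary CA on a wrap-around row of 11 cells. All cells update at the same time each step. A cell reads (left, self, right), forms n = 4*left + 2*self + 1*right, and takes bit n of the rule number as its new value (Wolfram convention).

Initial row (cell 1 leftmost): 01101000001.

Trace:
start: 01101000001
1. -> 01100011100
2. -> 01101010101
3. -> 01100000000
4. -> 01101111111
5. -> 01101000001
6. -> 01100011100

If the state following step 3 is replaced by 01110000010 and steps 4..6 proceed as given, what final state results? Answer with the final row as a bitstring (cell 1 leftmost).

state after step 3 := 01110000010
4. -> 01010111000
5. -> 00000101011
6. -> 01110000011

01110000011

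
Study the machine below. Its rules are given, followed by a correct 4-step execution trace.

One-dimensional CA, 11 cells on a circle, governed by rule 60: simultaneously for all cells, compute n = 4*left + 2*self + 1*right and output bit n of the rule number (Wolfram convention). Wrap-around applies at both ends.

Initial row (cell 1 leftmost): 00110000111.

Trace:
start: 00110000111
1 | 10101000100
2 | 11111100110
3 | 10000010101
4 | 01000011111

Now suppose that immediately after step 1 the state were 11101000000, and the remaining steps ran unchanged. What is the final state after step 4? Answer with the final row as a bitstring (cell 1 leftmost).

10111011000

state after step 1 := 11101000000
2 | 10011100000
3 | 11010010000
4 | 10111011000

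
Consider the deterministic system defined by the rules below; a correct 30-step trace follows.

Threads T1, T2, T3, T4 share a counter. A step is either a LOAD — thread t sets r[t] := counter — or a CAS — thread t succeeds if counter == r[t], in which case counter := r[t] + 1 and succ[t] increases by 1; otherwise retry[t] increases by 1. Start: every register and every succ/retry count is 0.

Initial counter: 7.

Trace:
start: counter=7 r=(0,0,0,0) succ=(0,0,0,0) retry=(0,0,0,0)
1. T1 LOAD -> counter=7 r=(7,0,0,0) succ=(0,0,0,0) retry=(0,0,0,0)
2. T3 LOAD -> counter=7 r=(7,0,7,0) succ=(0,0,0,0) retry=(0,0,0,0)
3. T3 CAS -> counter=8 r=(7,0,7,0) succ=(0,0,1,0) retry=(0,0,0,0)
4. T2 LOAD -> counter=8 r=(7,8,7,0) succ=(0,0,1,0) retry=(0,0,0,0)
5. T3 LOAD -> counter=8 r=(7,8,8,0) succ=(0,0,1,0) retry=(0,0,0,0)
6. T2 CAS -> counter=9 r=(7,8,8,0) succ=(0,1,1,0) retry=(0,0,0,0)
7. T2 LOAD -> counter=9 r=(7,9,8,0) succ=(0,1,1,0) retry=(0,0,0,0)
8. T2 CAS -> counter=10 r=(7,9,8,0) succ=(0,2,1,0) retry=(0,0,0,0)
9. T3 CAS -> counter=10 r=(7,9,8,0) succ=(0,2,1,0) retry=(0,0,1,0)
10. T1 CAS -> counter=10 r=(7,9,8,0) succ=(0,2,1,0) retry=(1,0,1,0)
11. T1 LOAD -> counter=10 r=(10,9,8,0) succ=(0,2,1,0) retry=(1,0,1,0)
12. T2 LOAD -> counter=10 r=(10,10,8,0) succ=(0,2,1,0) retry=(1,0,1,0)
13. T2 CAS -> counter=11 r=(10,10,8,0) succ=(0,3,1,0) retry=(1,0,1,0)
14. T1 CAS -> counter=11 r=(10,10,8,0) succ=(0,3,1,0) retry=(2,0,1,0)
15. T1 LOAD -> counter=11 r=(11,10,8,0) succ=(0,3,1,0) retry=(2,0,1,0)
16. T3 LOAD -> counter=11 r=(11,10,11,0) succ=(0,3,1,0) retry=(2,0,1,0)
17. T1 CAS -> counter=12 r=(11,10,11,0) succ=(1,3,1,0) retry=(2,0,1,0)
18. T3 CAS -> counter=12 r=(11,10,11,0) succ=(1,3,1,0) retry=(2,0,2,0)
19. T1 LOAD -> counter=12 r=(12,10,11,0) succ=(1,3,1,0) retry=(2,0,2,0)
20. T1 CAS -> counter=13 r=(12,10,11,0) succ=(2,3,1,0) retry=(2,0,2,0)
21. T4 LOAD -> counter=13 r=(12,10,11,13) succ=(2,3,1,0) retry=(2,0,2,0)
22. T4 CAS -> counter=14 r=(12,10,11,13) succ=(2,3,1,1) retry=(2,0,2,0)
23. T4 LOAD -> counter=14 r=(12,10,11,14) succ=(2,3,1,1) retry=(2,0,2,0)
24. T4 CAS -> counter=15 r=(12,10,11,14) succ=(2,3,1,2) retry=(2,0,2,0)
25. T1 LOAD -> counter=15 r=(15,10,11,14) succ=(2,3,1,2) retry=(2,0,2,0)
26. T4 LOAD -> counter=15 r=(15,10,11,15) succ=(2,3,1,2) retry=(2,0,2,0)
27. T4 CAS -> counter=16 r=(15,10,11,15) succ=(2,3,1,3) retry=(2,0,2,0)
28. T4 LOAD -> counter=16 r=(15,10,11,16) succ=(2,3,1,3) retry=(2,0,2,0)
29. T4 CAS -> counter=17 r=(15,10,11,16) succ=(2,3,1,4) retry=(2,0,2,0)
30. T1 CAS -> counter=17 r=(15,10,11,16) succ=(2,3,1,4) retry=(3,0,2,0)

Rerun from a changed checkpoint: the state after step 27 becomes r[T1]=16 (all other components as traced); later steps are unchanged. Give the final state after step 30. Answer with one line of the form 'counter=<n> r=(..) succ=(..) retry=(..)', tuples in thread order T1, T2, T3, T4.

state after step 27 := counter=16 r=(16,10,11,15) succ=(2,3,1,3) retry=(2,0,2,0)
28. T4 LOAD -> counter=16 r=(16,10,11,16) succ=(2,3,1,3) retry=(2,0,2,0)
29. T4 CAS -> counter=17 r=(16,10,11,16) succ=(2,3,1,4) retry=(2,0,2,0)
30. T1 CAS -> counter=17 r=(16,10,11,16) succ=(2,3,1,4) retry=(3,0,2,0)

counter=17 r=(16,10,11,16) succ=(2,3,1,4) retry=(3,0,2,0)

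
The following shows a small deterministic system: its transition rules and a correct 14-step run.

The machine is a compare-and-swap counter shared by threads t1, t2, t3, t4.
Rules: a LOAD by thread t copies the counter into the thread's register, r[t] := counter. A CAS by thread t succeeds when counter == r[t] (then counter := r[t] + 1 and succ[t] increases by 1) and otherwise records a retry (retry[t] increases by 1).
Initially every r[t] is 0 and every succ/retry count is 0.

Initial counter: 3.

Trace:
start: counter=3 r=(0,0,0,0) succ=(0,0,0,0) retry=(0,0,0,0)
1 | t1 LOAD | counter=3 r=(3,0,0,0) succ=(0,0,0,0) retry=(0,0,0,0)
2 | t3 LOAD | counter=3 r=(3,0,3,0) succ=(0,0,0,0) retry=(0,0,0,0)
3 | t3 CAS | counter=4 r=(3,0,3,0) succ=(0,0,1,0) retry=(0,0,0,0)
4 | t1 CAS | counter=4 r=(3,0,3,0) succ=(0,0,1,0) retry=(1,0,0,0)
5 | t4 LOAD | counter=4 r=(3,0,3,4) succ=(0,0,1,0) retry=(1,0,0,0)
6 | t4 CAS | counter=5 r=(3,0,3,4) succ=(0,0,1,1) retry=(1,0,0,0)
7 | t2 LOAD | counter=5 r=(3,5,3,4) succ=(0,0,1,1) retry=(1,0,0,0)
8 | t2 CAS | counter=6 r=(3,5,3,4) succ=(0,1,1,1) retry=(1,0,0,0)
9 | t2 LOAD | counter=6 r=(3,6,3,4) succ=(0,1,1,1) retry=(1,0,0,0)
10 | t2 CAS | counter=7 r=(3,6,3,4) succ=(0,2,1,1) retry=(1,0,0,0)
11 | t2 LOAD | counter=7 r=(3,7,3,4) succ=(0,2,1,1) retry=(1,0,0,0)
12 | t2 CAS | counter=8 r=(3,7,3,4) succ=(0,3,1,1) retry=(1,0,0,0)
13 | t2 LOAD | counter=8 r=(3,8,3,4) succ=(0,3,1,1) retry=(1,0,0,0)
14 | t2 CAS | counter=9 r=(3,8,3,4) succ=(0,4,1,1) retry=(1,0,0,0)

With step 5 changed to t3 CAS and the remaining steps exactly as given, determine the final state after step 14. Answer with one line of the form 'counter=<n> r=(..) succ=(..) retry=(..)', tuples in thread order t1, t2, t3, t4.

(re-executing from step 5 with the substitution; state before step 5: counter=4 r=(3,0,3,0) succ=(0,0,1,0) retry=(1,0,0,0))
5 | t3 CAS | counter=4 r=(3,0,3,0) succ=(0,0,1,0) retry=(1,0,1,0)
6 | t4 CAS | counter=4 r=(3,0,3,0) succ=(0,0,1,0) retry=(1,0,1,1)
7 | t2 LOAD | counter=4 r=(3,4,3,0) succ=(0,0,1,0) retry=(1,0,1,1)
8 | t2 CAS | counter=5 r=(3,4,3,0) succ=(0,1,1,0) retry=(1,0,1,1)
9 | t2 LOAD | counter=5 r=(3,5,3,0) succ=(0,1,1,0) retry=(1,0,1,1)
10 | t2 CAS | counter=6 r=(3,5,3,0) succ=(0,2,1,0) retry=(1,0,1,1)
11 | t2 LOAD | counter=6 r=(3,6,3,0) succ=(0,2,1,0) retry=(1,0,1,1)
12 | t2 CAS | counter=7 r=(3,6,3,0) succ=(0,3,1,0) retry=(1,0,1,1)
13 | t2 LOAD | counter=7 r=(3,7,3,0) succ=(0,3,1,0) retry=(1,0,1,1)
14 | t2 CAS | counter=8 r=(3,7,3,0) succ=(0,4,1,0) retry=(1,0,1,1)

counter=8 r=(3,7,3,0) succ=(0,4,1,0) retry=(1,0,1,1)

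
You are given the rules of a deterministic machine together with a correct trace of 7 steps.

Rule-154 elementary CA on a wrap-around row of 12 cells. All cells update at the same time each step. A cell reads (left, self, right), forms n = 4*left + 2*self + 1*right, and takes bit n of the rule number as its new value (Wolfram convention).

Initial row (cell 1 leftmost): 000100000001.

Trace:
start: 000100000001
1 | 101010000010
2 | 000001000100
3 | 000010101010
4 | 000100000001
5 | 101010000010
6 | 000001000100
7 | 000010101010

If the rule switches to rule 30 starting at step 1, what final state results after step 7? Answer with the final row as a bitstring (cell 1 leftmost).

(re-executing steps 1..7 under rule 30; state before step 1: 000100000001)
1 | 101110000011
2 | 001001000110
3 | 011111101101
4 | 010000001001
5 | 011000011111
6 | 010100110000
7 | 110111101000

110111101000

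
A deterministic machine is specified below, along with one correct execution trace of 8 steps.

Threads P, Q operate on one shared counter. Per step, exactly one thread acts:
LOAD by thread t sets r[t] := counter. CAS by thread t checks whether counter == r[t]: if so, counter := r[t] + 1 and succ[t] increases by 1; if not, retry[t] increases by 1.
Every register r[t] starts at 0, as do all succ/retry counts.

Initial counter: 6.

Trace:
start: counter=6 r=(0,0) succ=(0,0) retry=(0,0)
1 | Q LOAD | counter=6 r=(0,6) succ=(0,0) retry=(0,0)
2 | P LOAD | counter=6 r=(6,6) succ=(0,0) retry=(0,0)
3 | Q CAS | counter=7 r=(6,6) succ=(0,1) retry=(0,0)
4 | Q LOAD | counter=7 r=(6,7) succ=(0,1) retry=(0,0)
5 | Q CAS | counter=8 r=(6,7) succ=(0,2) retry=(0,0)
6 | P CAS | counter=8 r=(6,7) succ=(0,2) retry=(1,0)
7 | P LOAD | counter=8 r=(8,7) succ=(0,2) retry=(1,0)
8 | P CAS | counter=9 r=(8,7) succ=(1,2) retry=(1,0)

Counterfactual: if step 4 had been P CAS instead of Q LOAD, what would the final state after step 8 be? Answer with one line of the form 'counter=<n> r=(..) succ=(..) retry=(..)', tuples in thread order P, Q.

(re-executing from step 4 with the substitution; state before step 4: counter=7 r=(6,6) succ=(0,1) retry=(0,0))
4 | P CAS | counter=7 r=(6,6) succ=(0,1) retry=(1,0)
5 | Q CAS | counter=7 r=(6,6) succ=(0,1) retry=(1,1)
6 | P CAS | counter=7 r=(6,6) succ=(0,1) retry=(2,1)
7 | P LOAD | counter=7 r=(7,6) succ=(0,1) retry=(2,1)
8 | P CAS | counter=8 r=(7,6) succ=(1,1) retry=(2,1)

counter=8 r=(7,6) succ=(1,1) retry=(2,1)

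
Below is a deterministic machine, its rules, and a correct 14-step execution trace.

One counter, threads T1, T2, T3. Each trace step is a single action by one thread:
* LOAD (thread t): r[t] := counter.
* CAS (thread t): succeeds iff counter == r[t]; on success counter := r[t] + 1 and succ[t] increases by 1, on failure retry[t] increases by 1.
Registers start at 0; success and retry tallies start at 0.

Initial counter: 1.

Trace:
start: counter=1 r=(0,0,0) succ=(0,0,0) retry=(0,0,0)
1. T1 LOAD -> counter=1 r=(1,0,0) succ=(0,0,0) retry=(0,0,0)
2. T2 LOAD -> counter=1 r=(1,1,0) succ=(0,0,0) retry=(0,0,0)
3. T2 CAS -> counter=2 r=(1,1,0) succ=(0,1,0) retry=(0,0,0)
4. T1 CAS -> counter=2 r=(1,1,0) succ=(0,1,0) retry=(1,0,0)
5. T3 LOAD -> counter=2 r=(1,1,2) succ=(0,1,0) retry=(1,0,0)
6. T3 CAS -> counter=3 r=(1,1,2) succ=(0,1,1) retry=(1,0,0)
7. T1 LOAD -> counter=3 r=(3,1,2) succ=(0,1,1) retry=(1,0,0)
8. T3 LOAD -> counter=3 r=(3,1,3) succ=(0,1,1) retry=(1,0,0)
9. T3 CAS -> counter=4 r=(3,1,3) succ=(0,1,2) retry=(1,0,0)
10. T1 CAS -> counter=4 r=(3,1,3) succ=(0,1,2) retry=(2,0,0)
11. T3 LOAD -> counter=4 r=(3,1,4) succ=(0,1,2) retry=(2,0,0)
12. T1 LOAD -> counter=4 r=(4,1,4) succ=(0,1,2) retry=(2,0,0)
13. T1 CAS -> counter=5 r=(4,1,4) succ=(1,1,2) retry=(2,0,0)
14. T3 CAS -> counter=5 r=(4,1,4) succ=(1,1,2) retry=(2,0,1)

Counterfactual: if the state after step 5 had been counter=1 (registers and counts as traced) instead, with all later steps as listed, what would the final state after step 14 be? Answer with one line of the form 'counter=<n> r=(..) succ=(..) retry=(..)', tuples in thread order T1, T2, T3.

counter=3 r=(2,1,2) succ=(1,1,1) retry=(2,0,2)

state after step 5 := counter=1 r=(1,1,2) succ=(0,1,0) retry=(1,0,0)
6. T3 CAS -> counter=1 r=(1,1,2) succ=(0,1,0) retry=(1,0,1)
7. T1 LOAD -> counter=1 r=(1,1,2) succ=(0,1,0) retry=(1,0,1)
8. T3 LOAD -> counter=1 r=(1,1,1) succ=(0,1,0) retry=(1,0,1)
9. T3 CAS -> counter=2 r=(1,1,1) succ=(0,1,1) retry=(1,0,1)
10. T1 CAS -> counter=2 r=(1,1,1) succ=(0,1,1) retry=(2,0,1)
11. T3 LOAD -> counter=2 r=(1,1,2) succ=(0,1,1) retry=(2,0,1)
12. T1 LOAD -> counter=2 r=(2,1,2) succ=(0,1,1) retry=(2,0,1)
13. T1 CAS -> counter=3 r=(2,1,2) succ=(1,1,1) retry=(2,0,1)
14. T3 CAS -> counter=3 r=(2,1,2) succ=(1,1,1) retry=(2,0,2)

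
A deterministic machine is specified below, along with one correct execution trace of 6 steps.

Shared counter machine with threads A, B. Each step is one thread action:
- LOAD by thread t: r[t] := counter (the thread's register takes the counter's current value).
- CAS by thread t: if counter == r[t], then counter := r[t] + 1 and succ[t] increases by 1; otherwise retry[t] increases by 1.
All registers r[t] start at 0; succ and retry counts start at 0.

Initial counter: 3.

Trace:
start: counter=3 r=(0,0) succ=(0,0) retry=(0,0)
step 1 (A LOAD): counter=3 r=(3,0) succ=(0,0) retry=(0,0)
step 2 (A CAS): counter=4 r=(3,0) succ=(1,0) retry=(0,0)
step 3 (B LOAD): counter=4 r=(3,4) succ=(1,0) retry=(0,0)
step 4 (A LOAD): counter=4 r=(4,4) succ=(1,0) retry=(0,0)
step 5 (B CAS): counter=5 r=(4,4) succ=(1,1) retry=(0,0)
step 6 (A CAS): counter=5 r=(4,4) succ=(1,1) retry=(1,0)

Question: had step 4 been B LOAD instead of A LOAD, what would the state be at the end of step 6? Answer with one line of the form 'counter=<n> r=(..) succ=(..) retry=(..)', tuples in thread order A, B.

counter=5 r=(3,4) succ=(1,1) retry=(1,0)

(re-executing from step 4 with the substitution; state before step 4: counter=4 r=(3,4) succ=(1,0) retry=(0,0))
step 4 (B LOAD): counter=4 r=(3,4) succ=(1,0) retry=(0,0)
step 5 (B CAS): counter=5 r=(3,4) succ=(1,1) retry=(0,0)
step 6 (A CAS): counter=5 r=(3,4) succ=(1,1) retry=(1,0)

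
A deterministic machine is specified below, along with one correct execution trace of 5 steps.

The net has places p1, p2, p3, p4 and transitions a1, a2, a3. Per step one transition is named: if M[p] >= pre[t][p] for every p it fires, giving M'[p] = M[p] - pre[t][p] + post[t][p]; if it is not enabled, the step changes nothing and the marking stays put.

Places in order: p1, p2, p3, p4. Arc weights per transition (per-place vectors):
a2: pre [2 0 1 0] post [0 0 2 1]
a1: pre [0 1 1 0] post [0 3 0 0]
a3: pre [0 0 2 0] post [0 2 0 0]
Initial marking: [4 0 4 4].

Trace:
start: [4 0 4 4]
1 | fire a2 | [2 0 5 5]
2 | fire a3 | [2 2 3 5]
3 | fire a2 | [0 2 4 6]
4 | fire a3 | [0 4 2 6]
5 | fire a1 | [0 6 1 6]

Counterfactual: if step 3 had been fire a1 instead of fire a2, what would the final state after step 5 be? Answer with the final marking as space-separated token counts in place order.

2 6 0 5

(re-executing from step 3 with the substitution; state before step 3: [2 2 3 5])
3 | fire a1 | [2 4 2 5]
4 | fire a3 | [2 6 0 5]
5 | fire a1 | [2 6 0 5]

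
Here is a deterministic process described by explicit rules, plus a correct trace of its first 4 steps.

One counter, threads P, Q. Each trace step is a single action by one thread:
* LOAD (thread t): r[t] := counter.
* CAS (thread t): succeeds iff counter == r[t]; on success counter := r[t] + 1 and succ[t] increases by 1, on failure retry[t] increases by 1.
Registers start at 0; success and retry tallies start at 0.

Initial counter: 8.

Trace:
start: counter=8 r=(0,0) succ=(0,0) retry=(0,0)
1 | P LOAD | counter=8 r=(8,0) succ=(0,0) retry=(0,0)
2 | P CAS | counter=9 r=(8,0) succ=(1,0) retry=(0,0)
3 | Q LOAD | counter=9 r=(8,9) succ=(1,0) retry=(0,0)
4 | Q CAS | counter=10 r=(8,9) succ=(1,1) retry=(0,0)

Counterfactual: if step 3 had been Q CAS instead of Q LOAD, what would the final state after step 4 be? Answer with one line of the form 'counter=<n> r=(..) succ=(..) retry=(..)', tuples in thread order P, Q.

(re-executing from step 3 with the substitution; state before step 3: counter=9 r=(8,0) succ=(1,0) retry=(0,0))
3 | Q CAS | counter=9 r=(8,0) succ=(1,0) retry=(0,1)
4 | Q CAS | counter=9 r=(8,0) succ=(1,0) retry=(0,2)

counter=9 r=(8,0) succ=(1,0) retry=(0,2)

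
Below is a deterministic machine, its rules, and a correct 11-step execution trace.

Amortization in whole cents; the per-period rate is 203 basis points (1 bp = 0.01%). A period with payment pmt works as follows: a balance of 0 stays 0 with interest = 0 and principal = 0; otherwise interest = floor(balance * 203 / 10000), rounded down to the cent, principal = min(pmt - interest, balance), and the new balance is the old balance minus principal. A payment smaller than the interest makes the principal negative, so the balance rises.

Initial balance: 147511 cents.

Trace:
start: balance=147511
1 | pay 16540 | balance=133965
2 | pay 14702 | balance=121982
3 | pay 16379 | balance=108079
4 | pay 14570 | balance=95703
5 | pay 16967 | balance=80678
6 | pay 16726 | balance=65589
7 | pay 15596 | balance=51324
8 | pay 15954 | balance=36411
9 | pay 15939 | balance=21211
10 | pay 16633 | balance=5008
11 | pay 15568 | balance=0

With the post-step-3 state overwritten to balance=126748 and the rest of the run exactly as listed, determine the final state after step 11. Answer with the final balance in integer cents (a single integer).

state after step 3 := balance=126748
4 | pay 14570 | balance=114750
5 | pay 16967 | balance=100112
6 | pay 16726 | balance=85418
7 | pay 15596 | balance=71555
8 | pay 15954 | balance=57053
9 | pay 15939 | balance=42272
10 | pay 16633 | balance=26497
11 | pay 15568 | balance=11466

11466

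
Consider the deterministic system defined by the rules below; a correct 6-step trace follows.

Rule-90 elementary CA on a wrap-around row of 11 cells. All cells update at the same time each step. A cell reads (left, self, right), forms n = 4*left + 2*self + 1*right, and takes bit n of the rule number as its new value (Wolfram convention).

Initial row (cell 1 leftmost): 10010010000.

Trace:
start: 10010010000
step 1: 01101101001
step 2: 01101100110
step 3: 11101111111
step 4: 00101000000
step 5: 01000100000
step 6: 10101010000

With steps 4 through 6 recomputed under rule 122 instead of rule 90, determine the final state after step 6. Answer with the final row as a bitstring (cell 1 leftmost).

(re-executing steps 4..6 under rule 122; state before step 4: 11101111111)
step 4: 00111000000
step 5: 01101100000
step 6: 11111110000

11111110000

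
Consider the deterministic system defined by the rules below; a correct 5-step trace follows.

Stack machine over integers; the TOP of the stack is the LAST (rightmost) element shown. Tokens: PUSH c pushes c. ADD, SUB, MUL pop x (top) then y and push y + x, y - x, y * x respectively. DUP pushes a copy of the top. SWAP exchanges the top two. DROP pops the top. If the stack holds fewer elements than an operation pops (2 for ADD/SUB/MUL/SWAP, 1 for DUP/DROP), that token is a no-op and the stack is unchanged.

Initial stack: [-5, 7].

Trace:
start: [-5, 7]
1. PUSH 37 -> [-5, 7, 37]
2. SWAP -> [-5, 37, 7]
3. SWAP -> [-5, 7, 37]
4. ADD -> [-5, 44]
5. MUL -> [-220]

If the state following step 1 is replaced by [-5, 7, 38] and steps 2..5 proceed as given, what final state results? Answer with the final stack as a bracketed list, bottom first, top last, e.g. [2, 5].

state after step 1 := [-5, 7, 38]
2. SWAP -> [-5, 38, 7]
3. SWAP -> [-5, 7, 38]
4. ADD -> [-5, 45]
5. MUL -> [-225]

[-225]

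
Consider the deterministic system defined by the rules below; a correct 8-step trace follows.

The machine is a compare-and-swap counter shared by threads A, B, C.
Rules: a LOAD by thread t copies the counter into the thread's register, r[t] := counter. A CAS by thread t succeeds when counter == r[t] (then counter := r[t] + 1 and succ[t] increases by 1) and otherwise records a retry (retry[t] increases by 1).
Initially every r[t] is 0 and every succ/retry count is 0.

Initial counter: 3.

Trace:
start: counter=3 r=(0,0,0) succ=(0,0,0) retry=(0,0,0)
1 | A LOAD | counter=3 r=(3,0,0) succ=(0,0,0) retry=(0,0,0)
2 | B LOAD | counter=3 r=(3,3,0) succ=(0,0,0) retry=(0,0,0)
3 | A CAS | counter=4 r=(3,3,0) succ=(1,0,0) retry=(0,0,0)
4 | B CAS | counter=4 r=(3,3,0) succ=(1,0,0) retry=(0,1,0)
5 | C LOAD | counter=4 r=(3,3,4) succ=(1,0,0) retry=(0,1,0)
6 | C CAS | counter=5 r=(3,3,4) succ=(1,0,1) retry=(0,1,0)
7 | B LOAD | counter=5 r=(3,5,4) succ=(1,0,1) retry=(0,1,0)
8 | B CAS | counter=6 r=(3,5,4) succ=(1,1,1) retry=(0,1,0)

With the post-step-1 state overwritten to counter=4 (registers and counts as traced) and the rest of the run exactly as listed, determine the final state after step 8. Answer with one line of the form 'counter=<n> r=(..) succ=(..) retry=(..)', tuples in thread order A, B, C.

state after step 1 := counter=4 r=(3,0,0) succ=(0,0,0) retry=(0,0,0)
2 | B LOAD | counter=4 r=(3,4,0) succ=(0,0,0) retry=(0,0,0)
3 | A CAS | counter=4 r=(3,4,0) succ=(0,0,0) retry=(1,0,0)
4 | B CAS | counter=5 r=(3,4,0) succ=(0,1,0) retry=(1,0,0)
5 | C LOAD | counter=5 r=(3,4,5) succ=(0,1,0) retry=(1,0,0)
6 | C CAS | counter=6 r=(3,4,5) succ=(0,1,1) retry=(1,0,0)
7 | B LOAD | counter=6 r=(3,6,5) succ=(0,1,1) retry=(1,0,0)
8 | B CAS | counter=7 r=(3,6,5) succ=(0,2,1) retry=(1,0,0)

counter=7 r=(3,6,5) succ=(0,2,1) retry=(1,0,0)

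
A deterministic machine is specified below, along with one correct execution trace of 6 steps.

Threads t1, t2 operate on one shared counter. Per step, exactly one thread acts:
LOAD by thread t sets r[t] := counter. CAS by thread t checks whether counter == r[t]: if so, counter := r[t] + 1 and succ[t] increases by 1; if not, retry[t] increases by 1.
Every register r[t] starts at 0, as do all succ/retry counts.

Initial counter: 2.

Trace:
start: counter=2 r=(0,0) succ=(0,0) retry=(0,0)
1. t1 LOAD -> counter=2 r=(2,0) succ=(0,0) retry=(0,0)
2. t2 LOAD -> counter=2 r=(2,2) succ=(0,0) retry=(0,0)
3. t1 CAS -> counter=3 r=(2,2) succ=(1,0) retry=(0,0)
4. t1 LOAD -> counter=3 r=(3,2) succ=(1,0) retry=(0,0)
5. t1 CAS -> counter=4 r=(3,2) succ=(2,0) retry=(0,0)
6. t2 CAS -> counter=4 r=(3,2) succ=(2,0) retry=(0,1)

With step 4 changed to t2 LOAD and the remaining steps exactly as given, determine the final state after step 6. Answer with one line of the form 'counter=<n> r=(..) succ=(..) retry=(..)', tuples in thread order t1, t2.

counter=4 r=(2,3) succ=(1,1) retry=(1,0)

(re-executing from step 4 with the substitution; state before step 4: counter=3 r=(2,2) succ=(1,0) retry=(0,0))
4. t2 LOAD -> counter=3 r=(2,3) succ=(1,0) retry=(0,0)
5. t1 CAS -> counter=3 r=(2,3) succ=(1,0) retry=(1,0)
6. t2 CAS -> counter=4 r=(2,3) succ=(1,1) retry=(1,0)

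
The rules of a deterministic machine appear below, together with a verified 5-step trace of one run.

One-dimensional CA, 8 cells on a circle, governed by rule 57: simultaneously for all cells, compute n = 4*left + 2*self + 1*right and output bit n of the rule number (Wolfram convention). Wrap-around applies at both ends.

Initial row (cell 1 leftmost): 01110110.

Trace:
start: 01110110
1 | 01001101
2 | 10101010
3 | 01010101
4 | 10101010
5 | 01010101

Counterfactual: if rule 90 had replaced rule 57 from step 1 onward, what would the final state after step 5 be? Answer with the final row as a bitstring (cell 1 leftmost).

(re-executing steps 1..5 under rule 90; state before step 1: 01110110)
1 | 11010111
2 | 01000100
3 | 10101010
4 | 00000000
5 | 00000000

00000000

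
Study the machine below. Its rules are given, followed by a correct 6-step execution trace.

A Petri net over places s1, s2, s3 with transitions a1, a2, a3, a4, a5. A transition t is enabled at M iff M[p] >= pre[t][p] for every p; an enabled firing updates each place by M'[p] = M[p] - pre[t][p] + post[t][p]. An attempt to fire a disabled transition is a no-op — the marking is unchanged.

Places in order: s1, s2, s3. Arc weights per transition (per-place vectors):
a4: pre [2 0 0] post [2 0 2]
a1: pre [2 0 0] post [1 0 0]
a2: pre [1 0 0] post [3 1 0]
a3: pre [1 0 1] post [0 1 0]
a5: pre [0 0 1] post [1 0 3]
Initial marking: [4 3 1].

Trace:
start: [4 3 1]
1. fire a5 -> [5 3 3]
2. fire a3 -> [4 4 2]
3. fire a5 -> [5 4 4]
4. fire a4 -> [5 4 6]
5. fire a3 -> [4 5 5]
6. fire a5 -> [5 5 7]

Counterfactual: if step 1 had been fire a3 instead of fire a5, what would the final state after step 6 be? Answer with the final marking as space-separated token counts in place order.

(re-executing from step 1 with the substitution; state before step 1: [4 3 1])
1. fire a3 -> [3 4 0]
2. fire a3 -> [3 4 0]
3. fire a5 -> [3 4 0]
4. fire a4 -> [3 4 2]
5. fire a3 -> [2 5 1]
6. fire a5 -> [3 5 3]

3 5 3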